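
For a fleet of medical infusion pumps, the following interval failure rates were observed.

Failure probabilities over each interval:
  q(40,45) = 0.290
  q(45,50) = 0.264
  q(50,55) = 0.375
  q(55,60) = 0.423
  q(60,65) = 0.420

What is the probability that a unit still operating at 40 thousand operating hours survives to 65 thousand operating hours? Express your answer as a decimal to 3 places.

Chaining the interval survival probabilities: (1 − 0.290) × (1 − 0.264) × (1 − 0.375) × (1 − 0.423) × (1 − 0.420).
= 0.710 × 0.736 × 0.625 × 0.577 × 0.580 = 0.109300.

0.109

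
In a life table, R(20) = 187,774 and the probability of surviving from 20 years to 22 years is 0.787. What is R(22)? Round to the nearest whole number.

147778

R(22) = R(20) × p = 187,774 × 0.787 = 147778.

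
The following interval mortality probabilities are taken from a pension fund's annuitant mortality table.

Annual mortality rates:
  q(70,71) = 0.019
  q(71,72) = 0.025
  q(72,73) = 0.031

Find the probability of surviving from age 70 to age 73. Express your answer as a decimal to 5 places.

Chaining the interval survival probabilities: (1 − 0.019) × (1 − 0.025) × (1 − 0.031).
= 0.981 × 0.975 × 0.969 = 0.926824.

0.92682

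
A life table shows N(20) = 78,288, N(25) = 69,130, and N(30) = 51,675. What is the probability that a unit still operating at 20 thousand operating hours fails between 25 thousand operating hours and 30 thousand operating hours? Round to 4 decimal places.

0.2230

This is the probability of reaching 25 but not 30, conditional on being operational at 20: (N(25) − N(30)) / N(20).
= (69,130 − 51,675) / 78,288 = 17,455 / 78,288 = 0.222959.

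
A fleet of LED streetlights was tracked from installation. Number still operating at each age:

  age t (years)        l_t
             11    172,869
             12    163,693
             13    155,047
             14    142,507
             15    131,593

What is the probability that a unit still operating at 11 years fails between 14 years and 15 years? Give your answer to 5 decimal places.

This is the probability of reaching 14 but not 15, conditional on being operational at 11: (l_14 − l_15) / l_11.
= (142,507 − 131,593) / 172,869 = 10,914 / 172,869 = 0.063135.

0.06313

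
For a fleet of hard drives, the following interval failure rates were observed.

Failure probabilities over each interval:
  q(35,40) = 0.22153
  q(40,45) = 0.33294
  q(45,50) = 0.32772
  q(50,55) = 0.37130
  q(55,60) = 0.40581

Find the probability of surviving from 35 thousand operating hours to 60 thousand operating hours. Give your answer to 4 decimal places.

Chaining the interval survival probabilities: (1 − 0.22153) × (1 − 0.33294) × (1 − 0.32772) × (1 − 0.37130) × (1 − 0.40581).
= 0.77847 × 0.66706 × 0.67228 × 0.62870 × 0.59419 = 0.130414.

0.1304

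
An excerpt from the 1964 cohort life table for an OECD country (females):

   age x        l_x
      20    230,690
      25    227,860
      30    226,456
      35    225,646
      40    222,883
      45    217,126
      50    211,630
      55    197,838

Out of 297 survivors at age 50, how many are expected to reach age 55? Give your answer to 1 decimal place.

277.6

The relevant probability is 197,838/211,630 = 0.934830.
Expected number = 297 × 0.934830 = 277.6.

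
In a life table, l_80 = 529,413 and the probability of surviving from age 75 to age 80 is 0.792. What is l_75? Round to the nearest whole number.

l_75 = l_80 / p = 529,413 / 0.792 = 668451.

668451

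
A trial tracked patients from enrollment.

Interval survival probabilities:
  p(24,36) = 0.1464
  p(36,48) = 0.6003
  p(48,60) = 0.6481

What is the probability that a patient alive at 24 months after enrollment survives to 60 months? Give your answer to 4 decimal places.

The overall survival probability is 0.1464 × 0.6003 × 0.6481.
= 0.056958.

0.0570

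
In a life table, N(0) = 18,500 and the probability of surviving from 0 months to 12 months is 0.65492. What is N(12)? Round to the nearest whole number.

N(12) = N(0) × p = 18,500 × 0.65492 = 12116.

12116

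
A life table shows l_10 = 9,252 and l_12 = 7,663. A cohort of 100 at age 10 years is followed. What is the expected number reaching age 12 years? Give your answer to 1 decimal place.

82.8

The relevant probability is 7,663/9,252 = 0.828253.
Expected number = 100 × 0.828253 = 82.8.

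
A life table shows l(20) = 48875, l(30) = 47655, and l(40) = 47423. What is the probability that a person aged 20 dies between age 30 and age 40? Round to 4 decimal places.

This is the probability of reaching 30 but not 40, conditional on being alive at 20: (l(30) − l(40)) / l(20).
= (47655 − 47423) / 48875 = 232 / 48875 = 0.004747.

0.0047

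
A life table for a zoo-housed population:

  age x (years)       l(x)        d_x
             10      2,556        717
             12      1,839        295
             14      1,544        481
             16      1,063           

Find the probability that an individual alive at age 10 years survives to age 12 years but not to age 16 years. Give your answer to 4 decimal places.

0.3036

This is the probability of reaching 12 but not 16, conditional on being alive at 10: (l(12) − l(16)) / l(10).
= (1,839 − 1,063) / 2,556 = 776 / 2,556 = 0.303599.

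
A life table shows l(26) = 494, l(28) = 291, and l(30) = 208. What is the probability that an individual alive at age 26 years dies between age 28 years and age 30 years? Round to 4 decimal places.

This is the probability of reaching 28 but not 30, conditional on being alive at 26: (l(28) − l(30)) / l(26).
= (291 − 208) / 494 = 83 / 494 = 0.168016.

0.1680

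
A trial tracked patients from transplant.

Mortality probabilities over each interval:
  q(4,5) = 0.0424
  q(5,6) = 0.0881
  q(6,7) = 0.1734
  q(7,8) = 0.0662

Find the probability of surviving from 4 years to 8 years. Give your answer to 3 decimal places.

0.674

Survival from 4 to 8 is the product of surviving each interval: (1 − 0.0424) × (1 − 0.0881) × (1 − 0.1734) × (1 − 0.0662).
= 0.9576 × 0.9119 × 0.8266 × 0.9338 = 0.674032.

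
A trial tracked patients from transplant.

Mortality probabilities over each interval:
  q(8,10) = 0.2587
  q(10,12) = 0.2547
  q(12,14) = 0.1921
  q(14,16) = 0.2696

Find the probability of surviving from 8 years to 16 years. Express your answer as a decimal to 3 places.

0.326

The overall survival probability is (1 − 0.2587) × (1 − 0.2547) × (1 − 0.1921) × (1 − 0.2696).
= 0.7413 × 0.7453 × 0.8079 × 0.7304 = 0.326019.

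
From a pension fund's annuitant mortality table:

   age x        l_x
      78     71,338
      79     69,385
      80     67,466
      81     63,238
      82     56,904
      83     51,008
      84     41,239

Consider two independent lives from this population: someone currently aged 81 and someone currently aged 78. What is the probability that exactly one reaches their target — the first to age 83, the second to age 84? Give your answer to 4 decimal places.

0.4521

p₁ = l_83/l_81 = 51,008/63,238 = 0.806604; p₂ = l_84/l_78 = 41,239/71,338 = 0.578079.
P(exactly one) = p₁(1−p₂) + (1−p₁)p₂ = 0.340323 + 0.111798 = 0.452121.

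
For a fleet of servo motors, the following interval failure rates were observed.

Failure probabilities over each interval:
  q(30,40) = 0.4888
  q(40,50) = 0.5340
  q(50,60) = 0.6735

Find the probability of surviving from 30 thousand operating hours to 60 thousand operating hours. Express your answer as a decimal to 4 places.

The overall survival probability is (1 − 0.4888) × (1 − 0.5340) × (1 − 0.6735).
= 0.5112 × 0.4660 × 0.3265 = 0.077779.

0.0778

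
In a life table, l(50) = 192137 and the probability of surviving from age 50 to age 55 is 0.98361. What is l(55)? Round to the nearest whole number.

l(55) = l(50) × p = 192137 × 0.98361 = 188988.

188988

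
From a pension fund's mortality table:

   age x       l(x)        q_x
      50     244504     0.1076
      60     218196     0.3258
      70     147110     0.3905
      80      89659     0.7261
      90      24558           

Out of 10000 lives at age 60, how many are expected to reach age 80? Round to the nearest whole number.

The relevant probability is 89659/218196 = 0.410910.
Expected number = 10000 × 0.410910 = 4109.

4109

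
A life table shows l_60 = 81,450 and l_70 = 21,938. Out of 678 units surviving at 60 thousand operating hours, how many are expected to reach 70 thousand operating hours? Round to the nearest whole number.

The relevant probability is 21,938/81,450 = 0.269343.
Expected number = 678 × 0.269343 = 183.

183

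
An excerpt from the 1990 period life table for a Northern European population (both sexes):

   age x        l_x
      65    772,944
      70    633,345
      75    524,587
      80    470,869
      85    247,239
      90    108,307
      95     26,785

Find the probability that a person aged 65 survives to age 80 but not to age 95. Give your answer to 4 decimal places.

0.5745

We want 15|15q65 = (l_80 − l_95)/l_65.
This is the probability of reaching 80 but not 95, conditional on being alive at 65: (l_80 − l_95) / l_65.
= (470,869 − 26,785) / 772,944 = 444,084 / 772,944 = 0.574536.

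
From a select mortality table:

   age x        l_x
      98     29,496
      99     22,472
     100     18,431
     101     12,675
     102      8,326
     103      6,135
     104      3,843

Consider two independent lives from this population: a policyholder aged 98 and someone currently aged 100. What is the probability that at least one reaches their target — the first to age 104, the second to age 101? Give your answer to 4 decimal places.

p₁ = l_104/l_98 = 3,843/29,496 = 0.130289; p₂ = l_101/l_100 = 12,675/18,431 = 0.687700.
P(at least one) = 1 − (1−p₁)(1−p₂) = 1 − 0.869711 × 0.312300 = 0.728389.

0.7284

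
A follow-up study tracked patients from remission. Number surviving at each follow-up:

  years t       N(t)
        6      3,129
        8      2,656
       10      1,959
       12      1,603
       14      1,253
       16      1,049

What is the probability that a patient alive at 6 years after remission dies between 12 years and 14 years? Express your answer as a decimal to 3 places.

0.112

This is the probability of reaching 12 but not 14, conditional on being alive at 6: (N(12) − N(14)) / N(6).
= (1,603 − 1,253) / 3,129 = 350 / 3,129 = 0.111857.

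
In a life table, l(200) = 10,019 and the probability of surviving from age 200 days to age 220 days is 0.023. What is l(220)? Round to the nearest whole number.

l(220) = l(200) × p = 10,019 × 0.023 = 230.

230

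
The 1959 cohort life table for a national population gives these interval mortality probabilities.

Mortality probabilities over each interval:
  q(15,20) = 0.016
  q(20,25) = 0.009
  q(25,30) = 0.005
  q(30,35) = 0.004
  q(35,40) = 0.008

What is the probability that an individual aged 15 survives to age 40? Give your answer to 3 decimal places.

0.959

Survival from 15 to 40 is the product of surviving each interval: (1 − 0.016) × (1 − 0.009) × (1 − 0.005) × (1 − 0.004) × (1 − 0.008).
= 0.984 × 0.991 × 0.995 × 0.996 × 0.992 = 0.958656.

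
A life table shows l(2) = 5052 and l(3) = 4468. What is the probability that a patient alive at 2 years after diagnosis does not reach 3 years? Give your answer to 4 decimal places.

P(die before 3 | alive at 2) = 1 − l(3)/l(2) = 1 − 4468/5052 = (584)/5052 = 0.115598.

0.1156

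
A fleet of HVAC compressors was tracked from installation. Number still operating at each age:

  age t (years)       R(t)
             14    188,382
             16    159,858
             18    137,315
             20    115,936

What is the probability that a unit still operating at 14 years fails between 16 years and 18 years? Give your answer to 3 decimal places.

0.120

This is the probability of reaching 16 but not 18, conditional on being operational at 14: (R(16) − R(18)) / R(14).
= (159,858 − 137,315) / 188,382 = 22,543 / 188,382 = 0.119666.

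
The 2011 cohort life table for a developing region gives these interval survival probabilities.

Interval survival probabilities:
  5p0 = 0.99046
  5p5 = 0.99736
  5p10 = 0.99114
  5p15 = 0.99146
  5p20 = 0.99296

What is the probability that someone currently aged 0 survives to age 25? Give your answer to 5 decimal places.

0.96390

Chaining the interval survival probabilities: 0.99046 × 0.99736 × 0.99114 × 0.99146 × 0.99296.
= 0.963897.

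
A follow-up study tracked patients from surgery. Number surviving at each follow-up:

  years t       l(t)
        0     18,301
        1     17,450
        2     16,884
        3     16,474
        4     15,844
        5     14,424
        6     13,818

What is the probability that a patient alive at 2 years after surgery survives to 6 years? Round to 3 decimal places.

0.818

The conditional survival probability is l(6)/l(2) = 13,818/16,884 = 0.818408.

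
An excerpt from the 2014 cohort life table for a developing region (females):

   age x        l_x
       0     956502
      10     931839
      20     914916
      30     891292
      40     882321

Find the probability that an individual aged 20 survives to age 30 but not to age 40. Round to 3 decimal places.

0.010

We want 10|10q20 = (l_30 − l_40)/l_20.
This is the probability of reaching 30 but not 40, conditional on being alive at 20: (l_30 − l_40) / l_20.
= (891292 − 882321) / 914916 = 8971 / 914916 = 0.009805.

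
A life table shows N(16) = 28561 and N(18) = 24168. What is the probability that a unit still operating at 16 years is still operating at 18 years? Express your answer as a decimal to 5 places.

0.84619

The conditional survival probability is N(18)/N(16) = 24168/28561 = 0.846189.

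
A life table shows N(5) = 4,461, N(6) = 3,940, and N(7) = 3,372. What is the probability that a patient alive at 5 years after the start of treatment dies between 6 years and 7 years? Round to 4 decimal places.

This is the probability of reaching 6 but not 7, conditional on being alive at 5: (N(6) − N(7)) / N(5).
= (3,940 − 3,372) / 4,461 = 568 / 4,461 = 0.127326.

0.1273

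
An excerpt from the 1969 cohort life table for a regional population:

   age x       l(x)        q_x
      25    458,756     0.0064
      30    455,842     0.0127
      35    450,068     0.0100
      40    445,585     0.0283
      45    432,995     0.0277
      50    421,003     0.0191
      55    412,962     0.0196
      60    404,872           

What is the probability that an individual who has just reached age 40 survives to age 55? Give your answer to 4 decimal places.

The conditional survival probability is l(55)/l(40) = 412,962/445,585 = 0.926786.

0.9268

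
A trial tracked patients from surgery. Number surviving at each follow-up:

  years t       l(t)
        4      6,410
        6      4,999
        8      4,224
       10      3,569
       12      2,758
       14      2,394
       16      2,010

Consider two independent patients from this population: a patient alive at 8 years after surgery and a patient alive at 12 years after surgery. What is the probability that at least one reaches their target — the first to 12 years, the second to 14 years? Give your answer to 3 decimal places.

p₁ = l(12)/l(8) = 2,758/4,224 = 0.652936; p₂ = l(14)/l(12) = 2,394/2,758 = 0.868020.
P(at least one) = 1 − (1−p₁)(1−p₂) = 1 − 0.347064 × 0.131980 = 0.954194.

0.954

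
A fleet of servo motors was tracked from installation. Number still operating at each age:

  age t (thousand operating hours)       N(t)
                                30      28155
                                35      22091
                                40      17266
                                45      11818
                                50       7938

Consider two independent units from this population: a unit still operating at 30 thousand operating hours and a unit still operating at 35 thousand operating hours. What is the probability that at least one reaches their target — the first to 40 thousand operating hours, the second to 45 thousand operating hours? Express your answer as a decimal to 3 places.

p₁ = N(40)/N(30) = 17266/28155 = 0.613248; p₂ = N(45)/N(35) = 11818/22091 = 0.534969.
P(at least one) = 1 − (1−p₁)(1−p₂) = 1 − 0.386752 × 0.465031 = 0.820148.

0.820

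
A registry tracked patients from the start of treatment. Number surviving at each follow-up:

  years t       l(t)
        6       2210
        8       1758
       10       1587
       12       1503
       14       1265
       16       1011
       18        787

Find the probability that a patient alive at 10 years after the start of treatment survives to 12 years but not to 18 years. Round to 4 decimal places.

0.4512

This is the probability of reaching 12 but not 18, conditional on being alive at 10: (l(12) − l(18)) / l(10).
= (1503 − 787) / 1587 = 716 / 1587 = 0.451166.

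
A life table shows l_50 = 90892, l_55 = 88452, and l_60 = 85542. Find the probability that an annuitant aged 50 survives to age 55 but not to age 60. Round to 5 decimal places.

0.03202

We want 5|5q50 = (l_55 − l_60)/l_50.
This is the probability of reaching 55 but not 60, conditional on being alive at 50: (l_55 − l_60) / l_50.
= (88452 − 85542) / 90892 = 2910 / 90892 = 0.032016.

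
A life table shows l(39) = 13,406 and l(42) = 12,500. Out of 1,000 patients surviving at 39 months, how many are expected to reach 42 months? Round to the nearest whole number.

932

The relevant probability is 12,500/13,406 = 0.932418.
Expected number = 1,000 × 0.932418 = 932.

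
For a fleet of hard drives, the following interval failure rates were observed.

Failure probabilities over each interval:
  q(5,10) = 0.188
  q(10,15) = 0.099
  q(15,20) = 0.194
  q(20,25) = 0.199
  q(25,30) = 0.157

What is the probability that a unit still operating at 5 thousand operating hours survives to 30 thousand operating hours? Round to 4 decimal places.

The overall survival probability is (1 − 0.188) × (1 − 0.099) × (1 − 0.194) × (1 − 0.199) × (1 − 0.157).
= 0.812 × 0.901 × 0.806 × 0.801 × 0.843 = 0.398177.

0.3982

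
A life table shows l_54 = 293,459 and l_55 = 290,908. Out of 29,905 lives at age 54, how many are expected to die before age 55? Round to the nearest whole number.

260

The relevant probability is 1 − 290,908/293,459 = 0.008693.
Expected number = 29,905 × 0.008693 = 260.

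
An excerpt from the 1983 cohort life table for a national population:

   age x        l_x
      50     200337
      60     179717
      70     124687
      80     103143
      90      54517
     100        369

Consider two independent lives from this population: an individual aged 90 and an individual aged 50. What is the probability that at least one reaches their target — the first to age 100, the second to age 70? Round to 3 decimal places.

0.625

p₁ = l_100/l_90 = 369/54517 = 0.006769; p₂ = l_70/l_50 = 124687/200337 = 0.622386.
P(at least one) = 1 − (1−p₁)(1−p₂) = 1 − 0.993231 × 0.377614 = 0.624942.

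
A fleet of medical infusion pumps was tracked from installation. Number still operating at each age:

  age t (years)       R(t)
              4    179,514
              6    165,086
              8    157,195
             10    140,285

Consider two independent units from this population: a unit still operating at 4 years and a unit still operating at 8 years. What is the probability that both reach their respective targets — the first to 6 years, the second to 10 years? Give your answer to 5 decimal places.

0.82070

p₁ = R(6)/R(4) = 165,086/179,514 = 0.919627; p₂ = R(10)/R(8) = 140,285/157,195 = 0.892427.
P(both) = p₁ × p₂ = 0.919627 × 0.892427 = 0.820700.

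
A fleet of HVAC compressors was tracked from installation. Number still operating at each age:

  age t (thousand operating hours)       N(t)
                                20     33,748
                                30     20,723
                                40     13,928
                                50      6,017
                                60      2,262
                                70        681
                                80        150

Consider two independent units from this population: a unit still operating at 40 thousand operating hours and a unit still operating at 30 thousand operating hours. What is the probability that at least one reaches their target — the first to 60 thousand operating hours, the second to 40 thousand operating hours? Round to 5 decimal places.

0.72536

p₁ = N(60)/N(40) = 2,262/13,928 = 0.162407; p₂ = N(40)/N(30) = 13,928/20,723 = 0.672103.
P(at least one) = 1 − (1−p₁)(1−p₂) = 1 − 0.837593 × 0.327897 = 0.725356.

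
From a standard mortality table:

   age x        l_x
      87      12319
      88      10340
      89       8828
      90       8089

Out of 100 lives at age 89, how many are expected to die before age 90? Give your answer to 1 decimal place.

The relevant probability is 1 − 8089/8828 = 0.083711.
Expected number = 100 × 0.083711 = 8.4.

8.4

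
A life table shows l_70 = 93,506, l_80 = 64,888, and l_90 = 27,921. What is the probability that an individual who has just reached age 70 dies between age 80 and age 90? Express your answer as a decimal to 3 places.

0.395

This is the probability of reaching 80 but not 90, conditional on being alive at 70: (l_80 − l_90) / l_70.
= (64,888 − 27,921) / 93,506 = 36,967 / 93,506 = 0.395344.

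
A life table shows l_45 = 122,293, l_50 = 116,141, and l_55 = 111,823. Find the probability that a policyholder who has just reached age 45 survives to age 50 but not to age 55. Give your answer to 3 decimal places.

0.035

We want 5|5q45 = (l_50 − l_55)/l_45.
This is the probability of reaching 50 but not 55, conditional on being alive at 45: (l_50 − l_55) / l_45.
= (116,141 − 111,823) / 122,293 = 4,318 / 122,293 = 0.035309.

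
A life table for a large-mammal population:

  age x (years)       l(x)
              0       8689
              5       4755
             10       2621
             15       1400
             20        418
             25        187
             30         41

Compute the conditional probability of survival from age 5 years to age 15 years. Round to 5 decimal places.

The conditional survival probability is l(15)/l(5) = 1400/4755 = 0.294427.

0.29443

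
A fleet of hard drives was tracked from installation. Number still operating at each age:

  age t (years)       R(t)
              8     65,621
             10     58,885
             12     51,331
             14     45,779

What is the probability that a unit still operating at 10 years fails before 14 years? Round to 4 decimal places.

0.2226

P(fail before 14 | operational at 10) = 1 − R(14)/R(10) = 1 − 45,779/58,885 = (13,106)/58,885 = 0.222569.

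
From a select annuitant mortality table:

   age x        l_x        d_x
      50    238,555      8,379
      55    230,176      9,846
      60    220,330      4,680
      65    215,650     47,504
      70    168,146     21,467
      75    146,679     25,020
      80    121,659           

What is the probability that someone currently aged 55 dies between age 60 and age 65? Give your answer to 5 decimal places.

0.02033

We want 5|5q55 = (l_60 − l_65)/l_55.
This is the probability of reaching 60 but not 65, conditional on being alive at 55: (l_60 − l_65) / l_55.
= (220,330 − 215,650) / 230,176 = 4,680 / 230,176 = 0.020332.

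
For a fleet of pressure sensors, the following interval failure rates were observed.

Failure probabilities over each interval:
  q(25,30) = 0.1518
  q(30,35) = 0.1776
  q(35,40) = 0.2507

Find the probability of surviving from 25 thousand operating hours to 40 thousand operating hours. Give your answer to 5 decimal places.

0.52268

P(survive 25→40) = (1 − 0.1518) × (1 − 0.1776) × (1 − 0.2507).
= 0.8482 × 0.8224 × 0.7493 = 0.522681.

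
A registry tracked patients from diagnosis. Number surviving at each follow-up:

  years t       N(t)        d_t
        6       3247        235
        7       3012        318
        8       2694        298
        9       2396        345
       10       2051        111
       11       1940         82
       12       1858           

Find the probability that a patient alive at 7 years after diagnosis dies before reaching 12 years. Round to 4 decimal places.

0.3831

P(die before 12 | alive at 7) = 1 − N(12)/N(7) = 1 − 1858/3012 = (1154)/3012 = 0.383134.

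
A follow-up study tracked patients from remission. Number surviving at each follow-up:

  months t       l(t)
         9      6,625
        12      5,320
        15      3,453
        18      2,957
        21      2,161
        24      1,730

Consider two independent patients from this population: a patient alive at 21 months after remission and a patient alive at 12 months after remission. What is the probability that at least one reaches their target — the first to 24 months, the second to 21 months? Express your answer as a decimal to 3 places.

p₁ = l(24)/l(21) = 1,730/2,161 = 0.800555; p₂ = l(21)/l(12) = 2,161/5,320 = 0.406203.
P(at least one) = 1 − (1−p₁)(1−p₂) = 1 − 0.199445 × 0.593797 = 0.881570.

0.882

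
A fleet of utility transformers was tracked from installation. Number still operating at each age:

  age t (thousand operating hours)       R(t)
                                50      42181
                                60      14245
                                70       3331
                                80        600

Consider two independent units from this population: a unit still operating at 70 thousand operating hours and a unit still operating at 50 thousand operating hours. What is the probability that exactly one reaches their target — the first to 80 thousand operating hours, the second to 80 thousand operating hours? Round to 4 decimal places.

p₁ = R(80)/R(70) = 600/3331 = 0.180126; p₂ = R(80)/R(50) = 600/42181 = 0.014224.
P(exactly one) = p₁(1−p₂) + (1−p₁)p₂ = 0.177564 + 0.011662 = 0.189226.

0.1892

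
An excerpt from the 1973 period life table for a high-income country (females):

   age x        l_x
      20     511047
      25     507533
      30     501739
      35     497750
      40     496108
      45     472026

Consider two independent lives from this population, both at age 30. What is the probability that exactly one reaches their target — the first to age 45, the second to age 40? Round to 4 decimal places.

0.0691

p₁ = l_45/l_30 = 472026/501739 = 0.940780; p₂ = l_40/l_30 = 496108/501739 = 0.988777.
P(exactly one) = p₁(1−p₂) + (1−p₁)p₂ = 0.010558 + 0.058555 = 0.069114.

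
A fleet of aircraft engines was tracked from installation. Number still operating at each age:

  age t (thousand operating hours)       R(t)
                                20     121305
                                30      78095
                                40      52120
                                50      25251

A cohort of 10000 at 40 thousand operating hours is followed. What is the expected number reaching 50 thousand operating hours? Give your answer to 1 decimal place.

4844.8

The relevant probability is 25251/52120 = 0.484478.
Expected number = 10000 × 0.484478 = 4844.8.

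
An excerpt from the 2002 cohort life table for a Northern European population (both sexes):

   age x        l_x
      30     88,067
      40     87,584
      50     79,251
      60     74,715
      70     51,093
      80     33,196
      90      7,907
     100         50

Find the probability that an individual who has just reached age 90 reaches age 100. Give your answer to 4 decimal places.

We want 10p90 = l_100/l_90.
The conditional survival probability is l_100/l_90 = 50/7,907 = 0.006324.

0.0063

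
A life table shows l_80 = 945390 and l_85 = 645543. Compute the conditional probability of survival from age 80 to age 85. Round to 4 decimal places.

We want 5p80 = l_85/l_80.
The conditional survival probability is l_85/l_80 = 645543/945390 = 0.682832.

0.6828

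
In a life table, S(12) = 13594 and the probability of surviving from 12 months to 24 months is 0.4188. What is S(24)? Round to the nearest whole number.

5693

S(24) = S(12) × p = 13594 × 0.4188 = 5693.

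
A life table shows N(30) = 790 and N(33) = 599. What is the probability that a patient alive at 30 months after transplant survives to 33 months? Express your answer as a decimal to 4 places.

0.7582

The conditional survival probability is N(33)/N(30) = 599/790 = 0.758228.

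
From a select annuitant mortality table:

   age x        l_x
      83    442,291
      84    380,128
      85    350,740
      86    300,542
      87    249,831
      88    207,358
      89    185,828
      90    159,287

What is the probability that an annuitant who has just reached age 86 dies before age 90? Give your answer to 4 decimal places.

P(die before 90 | alive at 86) = 1 − l_90/l_86 = 1 − 159,287/300,542 = (141,255)/300,542 = 0.470001.

0.4700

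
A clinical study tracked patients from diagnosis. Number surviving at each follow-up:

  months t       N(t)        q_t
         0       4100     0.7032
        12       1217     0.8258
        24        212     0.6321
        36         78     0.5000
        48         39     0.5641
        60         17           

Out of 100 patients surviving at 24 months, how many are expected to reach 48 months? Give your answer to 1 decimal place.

18.4

The relevant probability is 39/212 = 0.183962.
Expected number = 100 × 0.183962 = 18.4.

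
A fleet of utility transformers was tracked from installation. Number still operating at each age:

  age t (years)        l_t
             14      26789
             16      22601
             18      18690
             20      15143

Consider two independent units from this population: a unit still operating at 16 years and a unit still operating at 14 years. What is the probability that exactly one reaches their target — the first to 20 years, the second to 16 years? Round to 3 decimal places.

0.383

p₁ = l_20/l_16 = 15143/22601 = 0.670015; p₂ = l_16/l_14 = 22601/26789 = 0.843667.
P(exactly one) = p₁(1−p₂) + (1−p₁)p₂ = 0.104745 + 0.278397 = 0.383143.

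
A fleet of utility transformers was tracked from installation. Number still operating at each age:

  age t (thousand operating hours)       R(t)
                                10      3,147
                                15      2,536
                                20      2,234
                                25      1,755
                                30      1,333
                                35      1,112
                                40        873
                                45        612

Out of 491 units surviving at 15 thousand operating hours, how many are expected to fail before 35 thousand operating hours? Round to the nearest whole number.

276

The relevant probability is 1 − 1,112/2,536 = 0.561514.
Expected number = 491 × 0.561514 = 276.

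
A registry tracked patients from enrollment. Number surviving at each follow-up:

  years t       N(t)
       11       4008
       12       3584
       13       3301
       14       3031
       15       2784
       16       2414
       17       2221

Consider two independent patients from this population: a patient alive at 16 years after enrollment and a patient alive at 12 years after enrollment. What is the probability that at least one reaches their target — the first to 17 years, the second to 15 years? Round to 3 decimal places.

0.982

p₁ = N(17)/N(16) = 2221/2414 = 0.920050; p₂ = N(15)/N(12) = 2784/3584 = 0.776786.
P(at least one) = 1 − (1−p₁)(1−p₂) = 1 − 0.079950 × 0.223214 = 0.982154.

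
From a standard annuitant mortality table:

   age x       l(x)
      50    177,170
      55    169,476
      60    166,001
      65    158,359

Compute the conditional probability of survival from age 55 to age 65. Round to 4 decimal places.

The conditional survival probability is l(65)/l(55) = 158,359/169,476 = 0.934404.

0.9344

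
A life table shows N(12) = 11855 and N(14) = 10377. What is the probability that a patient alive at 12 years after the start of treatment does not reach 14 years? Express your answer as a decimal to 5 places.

P(die before 14 | alive at 12) = 1 − N(14)/N(12) = 1 − 10377/11855 = (1478)/11855 = 0.124673.

0.12467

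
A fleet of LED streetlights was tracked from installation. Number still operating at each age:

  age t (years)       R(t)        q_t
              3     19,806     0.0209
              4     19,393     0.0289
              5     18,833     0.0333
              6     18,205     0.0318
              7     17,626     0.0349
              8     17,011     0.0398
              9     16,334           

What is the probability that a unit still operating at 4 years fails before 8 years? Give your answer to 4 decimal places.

0.1228

P(fail before 8 | operational at 4) = 1 − R(8)/R(4) = 1 − 17,011/19,393 = (2,382)/19,393 = 0.122828.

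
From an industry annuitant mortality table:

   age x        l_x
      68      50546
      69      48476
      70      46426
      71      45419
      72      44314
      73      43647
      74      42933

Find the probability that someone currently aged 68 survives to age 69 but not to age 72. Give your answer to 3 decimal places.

We want 1|3q68 = (l_69 − l_72)/l_68.
This is the probability of reaching 69 but not 72, conditional on being alive at 68: (l_69 − l_72) / l_68.
= (48476 − 44314) / 50546 = 4162 / 50546 = 0.082341.

0.082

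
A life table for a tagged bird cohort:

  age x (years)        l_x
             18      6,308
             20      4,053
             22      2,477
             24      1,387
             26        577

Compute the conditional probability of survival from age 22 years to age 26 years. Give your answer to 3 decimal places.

0.233

The conditional survival probability is l_26/l_22 = 577/2,477 = 0.232943.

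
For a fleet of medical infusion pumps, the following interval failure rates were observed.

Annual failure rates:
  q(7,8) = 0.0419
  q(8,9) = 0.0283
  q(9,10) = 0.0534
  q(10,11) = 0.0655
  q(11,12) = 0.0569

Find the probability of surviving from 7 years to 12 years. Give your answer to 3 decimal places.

P(survive 7→12) = (1 − 0.0419) × (1 − 0.0283) × (1 − 0.0534) × (1 − 0.0655) × (1 − 0.0569).
= 0.9581 × 0.9717 × 0.9466 × 0.9345 × 0.9431 = 0.776688.

0.777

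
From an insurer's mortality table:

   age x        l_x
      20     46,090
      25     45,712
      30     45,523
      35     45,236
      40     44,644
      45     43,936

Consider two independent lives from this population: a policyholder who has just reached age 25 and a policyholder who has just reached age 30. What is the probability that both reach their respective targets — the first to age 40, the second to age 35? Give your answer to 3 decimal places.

p₁ = l_40/l_25 = 44,644/45,712 = 0.976636; p₂ = l_35/l_30 = 45,236/45,523 = 0.993695.
P(both) = p₁ × p₂ = 0.976636 × 0.993695 = 0.970478.

0.970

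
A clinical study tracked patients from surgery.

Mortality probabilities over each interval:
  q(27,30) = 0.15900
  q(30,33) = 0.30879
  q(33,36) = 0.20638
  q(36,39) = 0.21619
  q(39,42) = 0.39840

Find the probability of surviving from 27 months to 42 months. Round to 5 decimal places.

0.21754

Survival from 27 to 42 is the product of surviving each interval: (1 − 0.15900) × (1 − 0.30879) × (1 − 0.20638) × (1 − 0.21619) × (1 − 0.39840).
= 0.84100 × 0.69121 × 0.79362 × 0.78381 × 0.60160 = 0.217539.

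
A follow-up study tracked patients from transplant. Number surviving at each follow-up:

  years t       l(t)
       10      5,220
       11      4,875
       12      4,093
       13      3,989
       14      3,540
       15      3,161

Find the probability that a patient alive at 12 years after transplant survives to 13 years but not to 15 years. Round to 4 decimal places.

0.2023

This is the probability of reaching 13 but not 15, conditional on being alive at 12: (l(13) − l(15)) / l(12).
= (3,989 − 3,161) / 4,093 = 828 / 4,093 = 0.202297.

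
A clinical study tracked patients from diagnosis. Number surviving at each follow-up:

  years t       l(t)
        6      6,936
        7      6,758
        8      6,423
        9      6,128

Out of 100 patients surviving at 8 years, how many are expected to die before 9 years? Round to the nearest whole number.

5

The relevant probability is 1 − 6,128/6,423 = 0.045929.
Expected number = 100 × 0.045929 = 5.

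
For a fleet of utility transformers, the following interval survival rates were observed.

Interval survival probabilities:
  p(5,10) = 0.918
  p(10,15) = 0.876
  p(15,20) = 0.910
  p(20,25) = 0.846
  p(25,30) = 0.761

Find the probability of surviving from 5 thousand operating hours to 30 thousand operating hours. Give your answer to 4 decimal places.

Survival from 5 to 30 is the product of surviving each interval: 0.918 × 0.876 × 0.910 × 0.846 × 0.761.
= 0.471133.

0.4711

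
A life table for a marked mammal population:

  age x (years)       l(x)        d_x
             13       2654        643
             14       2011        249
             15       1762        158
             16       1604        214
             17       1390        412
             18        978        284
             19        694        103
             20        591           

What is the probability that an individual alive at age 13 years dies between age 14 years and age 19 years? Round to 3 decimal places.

This is the probability of reaching 14 but not 19, conditional on being alive at 13: (l(14) − l(19)) / l(13).
= (2011 − 694) / 2654 = 1317 / 2654 = 0.496232.

0.496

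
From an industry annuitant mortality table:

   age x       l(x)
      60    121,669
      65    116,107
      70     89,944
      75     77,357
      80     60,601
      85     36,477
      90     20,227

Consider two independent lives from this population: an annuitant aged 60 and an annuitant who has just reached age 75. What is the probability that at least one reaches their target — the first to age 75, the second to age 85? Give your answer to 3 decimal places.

0.808

p₁ = l(75)/l(60) = 77,357/121,669 = 0.635799; p₂ = l(85)/l(75) = 36,477/77,357 = 0.471541.
P(at least one) = 1 − (1−p₁)(1−p₂) = 1 − 0.364201 × 0.528459 = 0.807535.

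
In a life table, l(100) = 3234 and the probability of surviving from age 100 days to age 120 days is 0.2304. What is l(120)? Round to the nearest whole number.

l(120) = l(100) × p = 3234 × 0.2304 = 745.

745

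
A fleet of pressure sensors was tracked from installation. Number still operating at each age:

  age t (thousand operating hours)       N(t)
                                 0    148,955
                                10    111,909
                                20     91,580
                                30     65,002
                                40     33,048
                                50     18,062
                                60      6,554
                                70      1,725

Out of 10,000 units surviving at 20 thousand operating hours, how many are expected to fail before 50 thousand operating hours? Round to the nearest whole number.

8028

The relevant probability is 1 − 18,062/91,580 = 0.802774.
Expected number = 10,000 × 0.802774 = 8028.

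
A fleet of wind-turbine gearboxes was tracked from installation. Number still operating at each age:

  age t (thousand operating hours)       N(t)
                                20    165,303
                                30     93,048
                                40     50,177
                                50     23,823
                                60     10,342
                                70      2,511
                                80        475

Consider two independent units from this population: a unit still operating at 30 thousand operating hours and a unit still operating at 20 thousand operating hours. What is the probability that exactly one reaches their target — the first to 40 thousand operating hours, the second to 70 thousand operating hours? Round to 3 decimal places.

p₁ = N(40)/N(30) = 50,177/93,048 = 0.539259; p₂ = N(70)/N(20) = 2,511/165,303 = 0.015190.
P(exactly one) = p₁(1−p₂) + (1−p₁)p₂ = 0.531068 + 0.006999 = 0.538066.

0.538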